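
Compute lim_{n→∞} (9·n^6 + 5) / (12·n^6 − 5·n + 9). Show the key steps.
lim = 9/12 = 3/4

For large n the leading n^6 terms dominate both numerator and denominator. Dividing top and bottom by n^6, every other term tends to 0, leaving 9/12 = 3/4.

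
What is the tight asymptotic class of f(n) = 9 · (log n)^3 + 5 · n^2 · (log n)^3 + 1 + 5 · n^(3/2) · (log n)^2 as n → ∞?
f(n) ∈ Θ(n^2 · (log n)^3)

Compare the terms by growth order. For large n, n^a · (log n)^b dominates n^a' · (log n)^b' iff a > a', or (a = a' and b > b'). Ranking the 4 terms shows the dominant one is 5 · n^2 · (log n)^3. Hence f(n) ∈ Θ(n^2 · (log n)^3).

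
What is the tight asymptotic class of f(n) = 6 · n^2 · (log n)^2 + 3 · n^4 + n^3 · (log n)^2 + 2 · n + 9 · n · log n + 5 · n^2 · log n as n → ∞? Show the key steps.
f(n) ∈ Θ(n^4)

Compare the terms by growth order. For large n, n^a · (log n)^b dominates n^a' · (log n)^b' iff a > a', or (a = a' and b > b'). Ranking the 6 terms shows the dominant one is 3 · n^4. Hence f(n) ∈ Θ(n^4).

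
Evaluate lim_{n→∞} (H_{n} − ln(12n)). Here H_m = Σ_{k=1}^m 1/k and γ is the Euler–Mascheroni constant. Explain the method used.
lim = −ln 12 + γ

By Euler-Maclaurin, H_m = ln m + γ + O(1/m). So
  H_{n} − ln(12n) = ln(n) + γ − ln(12n) + O(1/n)
                       = ln(1/12) + γ + O(1/n).
Hence the limit is ln(1/12) + γ.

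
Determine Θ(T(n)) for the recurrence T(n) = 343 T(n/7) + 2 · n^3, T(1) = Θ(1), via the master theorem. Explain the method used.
T(n) = Θ(n^3 log n)

log_7 343 = 3, and f(n) = 2 · n^3 = Θ(n^(log_7 343)). This is Case 2 of the master theorem: T(n) = Θ(f(n) · log n) = Θ(n^3 log n).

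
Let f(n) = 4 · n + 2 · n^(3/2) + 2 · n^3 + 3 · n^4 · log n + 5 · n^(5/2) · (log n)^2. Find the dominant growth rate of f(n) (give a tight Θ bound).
f(n) ∈ Θ(n^4 · log n)

Compare the terms by growth order. For large n, n^a · (log n)^b dominates n^a' · (log n)^b' iff a > a', or (a = a' and b > b'). Ranking the 5 terms shows the dominant one is 3 · n^4 · log n. Hence f(n) ∈ Θ(n^4 · log n).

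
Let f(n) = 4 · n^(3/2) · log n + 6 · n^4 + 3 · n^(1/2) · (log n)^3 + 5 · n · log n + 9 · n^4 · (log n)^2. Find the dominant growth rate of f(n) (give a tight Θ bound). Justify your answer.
f(n) ∈ Θ(n^4 · (log n)^2)

Compare the terms by growth order. For large n, n^a · (log n)^b dominates n^a' · (log n)^b' iff a > a', or (a = a' and b > b'). Ranking the 5 terms shows the dominant one is 9 · n^4 · (log n)^2. Hence f(n) ∈ Θ(n^4 · (log n)^2).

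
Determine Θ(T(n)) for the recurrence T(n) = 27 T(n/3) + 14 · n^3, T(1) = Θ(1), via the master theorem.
T(n) = Θ(n^3 log n)

log_3 27 = 3, and f(n) = 14 · n^3 = Θ(n^(log_3 27)). This is Case 2 of the master theorem: T(n) = Θ(f(n) · log n) = Θ(n^3 log n).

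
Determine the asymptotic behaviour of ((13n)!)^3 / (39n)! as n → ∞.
((13n)!)^3/(39n)! ~ ((2π·13n)^(2/2) / sqrt(3)) · 3^(−3·13n)  →  0

Write N = 13n. Stirling: N! ~ sqrt(2π N)(N/e)^N and (3N)! ~ sqrt(2π·3N)·(3N/e)^(3N).
  (N!)^3/(3N)! ~ (2π N)^(3/2) (N/e)^(3N) / [sqrt(2π·3N) (3N/e)^(3N)]
     = (2π N)^(3/2) / sqrt(2π·3N) · (N/(3N))^(3N)
     = (2π N)^((3−1)/2) / sqrt(3) · 3^(−3N).
Since 3^3 > 1, the factor 3^(−3N) decays exponentially, so the ratio → 0. Substituting N = 13n gives the stated form.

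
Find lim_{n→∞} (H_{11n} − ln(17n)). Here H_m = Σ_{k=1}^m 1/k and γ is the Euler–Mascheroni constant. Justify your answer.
lim = ln(11/17) + γ

By Euler-Maclaurin, H_m = ln m + γ + O(1/m). So
  H_{11n} − ln(17n) = ln(11n) + γ − ln(17n) + O(1/n)
                       = ln(11/17) + γ + O(1/n).
Hence the limit is ln(11/17) + γ.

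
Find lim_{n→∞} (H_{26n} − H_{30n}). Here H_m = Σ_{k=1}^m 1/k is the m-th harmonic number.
lim = ln(26/30) = ln(13/15)

Euler-Maclaurin gives H_m = ln m + γ + 1/(2m) + O(1/m^2). The γ and O(1/m) terms cancel in the difference:
  H_{26n} − H_{30n} = ln(26n) − ln(30n) + O(1/n) = ln(26/30) + O(1/n).
Hence the limit is ln(26/30) = ln(13/15).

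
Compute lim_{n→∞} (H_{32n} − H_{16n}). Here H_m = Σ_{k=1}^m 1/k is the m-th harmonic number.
lim = ln(32/16) = ln 2

Euler-Maclaurin gives H_m = ln m + γ + 1/(2m) + O(1/m^2). The γ and O(1/m) terms cancel in the difference:
  H_{32n} − H_{16n} = ln(32n) − ln(16n) + O(1/n) = ln(32/16) + O(1/n).
Hence the limit is ln(32/16) = ln 2.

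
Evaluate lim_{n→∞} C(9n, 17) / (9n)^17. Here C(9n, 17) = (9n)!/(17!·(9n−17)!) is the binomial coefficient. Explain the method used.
lim = 1/17! = 1/355687428096000

With N = 9n → ∞: C(N, 17) / N^17 = [N(N−1)…(N−16)] / (17! · N^17) = (1/17!) · 1 · (1 − 1/(9n)) · … · (1 − 16/(9n)). Each factor → 1 as N → ∞, so the limit is 1/17! = 1/355687428096000.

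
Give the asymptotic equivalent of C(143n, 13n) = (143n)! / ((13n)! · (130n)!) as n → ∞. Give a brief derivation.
C(143n, 13n) ~ (285311670611/10000000000)^(13n) · sqrt(11/(20π·13n))

Write N = 13n. Apply Stirling to each factorial:
  (11N)! ~ sqrt(2π·11N) · (11N/e)^(11N),
  N! ~ sqrt(2π N) · (N/e)^N,
  (10N)! ~ sqrt(2π·10N) · (10N/e)^(10N).
The exponential factors combine to (11N)^(11N) / (N^N · (10N)^(10N)) = 11^(11N)/10^(10N) = (11^11/10^10)^N = (285311670611/10000000000)^N.
The square-root prefactors combine to sqrt(2π·11N) / (sqrt(2π N)·sqrt(2π·10N)) = sqrt(11 / (2π·10·N)) = sqrt(11/(20π·13n)).
Substituting N = 13n: C(143n, 13n) ~ (285311670611/10000000000)^(13n) · sqrt(11/(20π·13n)).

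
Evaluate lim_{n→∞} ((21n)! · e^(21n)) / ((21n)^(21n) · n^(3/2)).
lim = 0

Stirling: (21n)! ~ sqrt(2π·21n) · (21n/e)^(21n). Hence
  (21n)! · e^(21n) / (21n)^(21n) ~ sqrt(2π·21n).
Dividing by n^(3/2): sqrt(2π·21n) / n^(3/2) = sqrt(2π·21) · n^((1−3)/2), so the expression behaves like sqrt(2π·21) · n^((1−3)/2) → 0.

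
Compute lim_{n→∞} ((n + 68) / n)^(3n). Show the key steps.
lim = e^204

Rewrite as (1 + 68/n)^(3n). By the standard limit (1 + x/n)^n → e^x, we have (1 + 68/n)^n → e^68, and raising to the 3rd power gives e^204.
More precisely, ln[(1 + 68/n)^(3n)] = 3n · ln(1 + 68/n) = 3n · (68/n + O(1/n^2)) = 204 + O(1/n) → 204.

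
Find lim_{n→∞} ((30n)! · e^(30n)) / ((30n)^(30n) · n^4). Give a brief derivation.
lim = 0

Stirling: (30n)! ~ sqrt(2π·30n) · (30n/e)^(30n). Hence
  (30n)! · e^(30n) / (30n)^(30n) ~ sqrt(2π·30n).
Dividing by n^4: sqrt(2π·30n) / n^4 = sqrt(2π·30) · n^((1−8)/2), so the expression behaves like sqrt(2π·30) · n^((1−8)/2) → 0.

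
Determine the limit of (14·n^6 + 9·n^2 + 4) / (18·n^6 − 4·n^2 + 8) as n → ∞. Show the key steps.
lim = 14/18 = 7/9

For large n the leading n^6 terms dominate both numerator and denominator. Dividing top and bottom by n^6, every other term tends to 0, leaving 14/18 = 7/9.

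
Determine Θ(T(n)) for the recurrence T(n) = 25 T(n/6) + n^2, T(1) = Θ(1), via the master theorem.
T(n) = Θ(n^2)

log_6 25 ≈ 1.796. f(n) = n^2 dominates n^(log_6 25) since 2 > 1.796, and the regularity condition a·f(n/b) = 25·(n/6)^2 = (25/36)·n^2 ≤ c·f(n) holds with c = 25/36 ≈ 0.694 < 1. So this is Case 3: T(n) = Θ(f(n)) = Θ(n^2).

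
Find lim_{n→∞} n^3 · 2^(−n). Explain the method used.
lim = 0

Exponentials with base > 1 dominate every fixed polynomial: for any fixed c, n^c / 2^n → 0 as n → ∞ (e.g. by the ratio test, or by writing 2^n = e^(n ln 2) and noting e^(n ln 2) / n^c → ∞). Hence n^3 · 2^(−n) = n^3 / 2^n → 0.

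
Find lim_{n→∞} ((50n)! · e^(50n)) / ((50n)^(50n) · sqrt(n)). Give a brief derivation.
lim = sqrt(2π·50)

Stirling: (50n)! ~ sqrt(2π·50n) · (50n/e)^(50n). Hence
  (50n)! · e^(50n) / (50n)^(50n) ~ sqrt(2π·50n).
Dividing by sqrt(n): sqrt(2π·50n) / sqrt(n) = sqrt(2π·50) · n^((1−1)/2), so the limit is sqrt(2π·50).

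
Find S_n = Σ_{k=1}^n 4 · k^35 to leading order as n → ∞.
S_n ~ n^36 / 9

By integral comparison (Euler-Maclaurin), Σ_{k=1}^n 4 · k^35 = 4 · ∫_0^n x^35 dx + O(n^35) = 4 · n^36/36 = n^36 / 9 + O(n^35). (Equivalently, Faulhaber's formula gives the same leading term.)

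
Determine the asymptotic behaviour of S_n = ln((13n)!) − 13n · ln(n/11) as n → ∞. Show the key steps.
S_n ~ 13n · (ln 143 − 1) + O(ln n)

Stirling: ln((13n)!) = 13n ln(13n) − 13n + O(ln n).
  S_n = 13n ln(13n) − 13n − 13n ln(n/11) + O(ln n)
      = 13n ln(13n) − 13n ln n + 13n ln 11 − 13n + O(ln n)
      = 13n ln 13 + 13n ln 11 − 13n + O(ln n)
      = 13n (ln 143 − 1) + O(ln n).
Numerically ln(143) − 1 ≈ 3.9628.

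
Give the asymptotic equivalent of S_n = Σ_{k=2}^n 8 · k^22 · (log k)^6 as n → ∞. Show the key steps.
S_n ~ 8 · n^23 · (log n)^6 / 23

By integral comparison, S_n = ∫_1^n 8 · x^22 · (log x)^6 dx + O(n^22 · (log n)^6). For the integral, the leading term of ∫_1^n x^22 (log x)^6 dx is n^23/23 · (log n)^6 (by repeated integration by parts; each step lowers the log-exponent and produces a relatively O(1/log n) correction). Hence S_n ~ 8 · n^23 · (log n)^6 / 23.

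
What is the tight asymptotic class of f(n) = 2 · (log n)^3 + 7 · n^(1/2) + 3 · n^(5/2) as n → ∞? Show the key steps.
f(n) ∈ Θ(n^(5/2))

Compare the terms by growth order. For large n, n^a · (log n)^b dominates n^a' · (log n)^b' iff a > a', or (a = a' and b > b'). Ranking the 3 terms shows the dominant one is 3 · n^(5/2). Hence f(n) ∈ Θ(n^(5/2)).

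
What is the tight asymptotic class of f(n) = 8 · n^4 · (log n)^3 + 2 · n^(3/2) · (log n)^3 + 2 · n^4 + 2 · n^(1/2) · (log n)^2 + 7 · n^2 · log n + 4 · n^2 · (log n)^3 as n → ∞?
f(n) ∈ Θ(n^4 · (log n)^3)

Compare the terms by growth order. For large n, n^a · (log n)^b dominates n^a' · (log n)^b' iff a > a', or (a = a' and b > b'). Ranking the 6 terms shows the dominant one is 8 · n^4 · (log n)^3. Hence f(n) ∈ Θ(n^4 · (log n)^3).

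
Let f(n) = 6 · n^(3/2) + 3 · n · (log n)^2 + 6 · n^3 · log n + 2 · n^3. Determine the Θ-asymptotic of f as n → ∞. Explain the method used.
f(n) ∈ Θ(n^3 · log n)

Compare the terms by growth order. For large n, n^a · (log n)^b dominates n^a' · (log n)^b' iff a > a', or (a = a' and b > b'). Ranking the 4 terms shows the dominant one is 6 · n^3 · log n. Hence f(n) ∈ Θ(n^3 · log n).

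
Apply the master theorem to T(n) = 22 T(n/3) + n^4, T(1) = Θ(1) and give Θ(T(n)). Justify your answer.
T(n) = Θ(n^4)

log_3 22 ≈ 2.814. f(n) = n^4 dominates n^(log_3 22) since 4 > 2.814, and the regularity condition a·f(n/b) = 22·(n/3)^4 = (22/81)·n^4 ≤ c·f(n) holds with c = 22/81 ≈ 0.272 < 1. So this is Case 3: T(n) = Θ(f(n)) = Θ(n^4).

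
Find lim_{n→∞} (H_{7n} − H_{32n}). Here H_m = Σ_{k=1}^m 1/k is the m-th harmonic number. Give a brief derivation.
lim = ln(7/32)

Euler-Maclaurin gives H_m = ln m + γ + 1/(2m) + O(1/m^2). The γ and O(1/m) terms cancel in the difference:
  H_{7n} − H_{32n} = ln(7n) − ln(32n) + O(1/n) = ln(7/32) + O(1/n).
Hence the limit is ln(7/32).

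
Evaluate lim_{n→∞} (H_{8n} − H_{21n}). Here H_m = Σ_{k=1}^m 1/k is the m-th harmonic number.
lim = ln(8/21)

Euler-Maclaurin gives H_m = ln m + γ + 1/(2m) + O(1/m^2). The γ and O(1/m) terms cancel in the difference:
  H_{8n} − H_{21n} = ln(8n) − ln(21n) + O(1/n) = ln(8/21) + O(1/n).
Hence the limit is ln(8/21).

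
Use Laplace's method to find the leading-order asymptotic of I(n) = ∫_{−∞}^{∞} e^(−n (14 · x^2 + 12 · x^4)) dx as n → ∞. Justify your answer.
I(n) ~ sqrt(π/(14n))

φ(x) = 14 · x^2 + 12 · x^4 has its unique global minimum at x* = 0 (since φ'(x) = 28x + 48x^3 = 0 only at x = 0 for real x with both coefficients positive, and φ → ∞ as |x| → ∞). At x* = 0, φ(0) = 0 and φ''(0) = 28. Laplace's method then gives
  I(n) ~ sqrt(2π / (n · φ''(0))) · e^(−n φ(0)) = sqrt(2π / (28n)) = sqrt(π/(14n)).
The 12 · x^4 term contributes only at subleading order (an O(1/n) relative correction).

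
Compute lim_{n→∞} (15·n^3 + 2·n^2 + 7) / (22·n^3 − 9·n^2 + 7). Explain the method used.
lim = 15/22

For large n the leading n^3 terms dominate both numerator and denominator. Dividing top and bottom by n^3, every other term tends to 0, leaving 15/22.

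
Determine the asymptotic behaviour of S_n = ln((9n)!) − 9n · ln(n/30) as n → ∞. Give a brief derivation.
S_n ~ 9n · (ln 270 − 1) + O(ln n)

Stirling: ln((9n)!) = 9n ln(9n) − 9n + O(ln n).
  S_n = 9n ln(9n) − 9n − 9n ln(n/30) + O(ln n)
      = 9n ln(9n) − 9n ln n + 9n ln 30 − 9n + O(ln n)
      = 9n ln 9 + 9n ln 30 − 9n + O(ln n)
      = 9n (ln 270 − 1) + O(ln n).
Numerically ln(270) − 1 ≈ 4.5984.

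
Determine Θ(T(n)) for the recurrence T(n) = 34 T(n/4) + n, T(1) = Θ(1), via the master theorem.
T(n) = Θ(n^(log_4 34))

Master theorem: compare f(n) = n to n^(log_4 34) where log_4 34 ≈ 2.544. Since 1 < log_4 34, we have f(n) = O(n^(log_4 34 − ε)) for some ε > 0 — Case 1. Hence T(n) = Θ(n^(log_4 34)).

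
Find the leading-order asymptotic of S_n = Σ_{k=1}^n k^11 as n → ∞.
S_n ~ n^12 / 12

By integral comparison (Euler-Maclaurin), Σ_{k=1}^n k^11 = ∫_0^n x^11 dx + O(n^11) = n^12/12 + O(n^11). (Equivalently, Faulhaber's formula gives the same leading term.)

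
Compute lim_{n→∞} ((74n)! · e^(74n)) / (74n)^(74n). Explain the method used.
lim = ∞

Stirling: (74n)! ~ sqrt(2π·74n) · (74n/e)^(74n). Hence
  (74n)! · e^(74n) / (74n)^(74n) ~ sqrt(2π·74n) = sqrt(2π·74) · sqrt(n) → ∞.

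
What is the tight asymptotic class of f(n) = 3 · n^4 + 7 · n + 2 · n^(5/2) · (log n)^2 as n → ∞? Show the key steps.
f(n) ∈ Θ(n^4)

Compare the terms by growth order. For large n, n^a · (log n)^b dominates n^a' · (log n)^b' iff a > a', or (a = a' and b > b'). Ranking the 3 terms shows the dominant one is 3 · n^4. Hence f(n) ∈ Θ(n^4).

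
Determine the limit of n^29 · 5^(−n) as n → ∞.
lim = 0

Exponentials with base > 1 dominate every fixed polynomial: for any fixed c, n^c / 5^n → 0 as n → ∞ (e.g. by the ratio test, or by writing 5^n = e^(n ln 5) and noting e^(n ln 5) / n^c → ∞). Hence n^29 · 5^(−n) = n^29 / 5^n → 0.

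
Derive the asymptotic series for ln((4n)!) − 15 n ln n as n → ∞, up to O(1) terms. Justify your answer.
ln((4n)!) − 15 n ln n = −11 n ln n + 4(ln 4 − 1) n + (1/2) ln(2π·4n) + O(1/n)

Stirling: ln((4n)!) = 4n ln(4n) − 4n + (1/2) ln(2π·4n) + O(1/n).
Expand 4n ln(4n) = 4n (ln n + ln 4) = 4n ln n + 4n ln 4.
Subtract 15n ln n: leading term is (4 − 15) n ln n = −11 n ln n. The next term is 4n ln 4 − 4n = 4(ln 4 − 1) n. Then the (1/2) ln(2π·4n) correction.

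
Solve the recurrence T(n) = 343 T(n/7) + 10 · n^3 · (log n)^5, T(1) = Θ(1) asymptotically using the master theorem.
T(n) = Θ(n^3 · (log n)^6)

Here log_7 343 = 3 and f(n) = 10 · n^3 · (log n)^5 = Θ(n^(log_7 343) · (log n)^5). This is the extended Case 2 of the master theorem (f matches the critical exponent up to log factors), giving T(n) = Θ(n^(log_7 343) · (log n)^(5+1)) = Θ(n^3 · (log n)^6).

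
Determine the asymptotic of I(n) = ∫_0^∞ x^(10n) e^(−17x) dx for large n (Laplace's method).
I(n) ~ (sqrt(2π·10n) / 17) · (10n/(17e))^(10n)

Write the integrand as exp(10n ln x − 17x) and set f(x) = 10n ln x − 17x. Then f'(x) = 10n/x − 17 = 0 at x* = 10n/17, and f''(x*) = −10n/x*^2 = −17^2/(10n). Laplace's method (interior maximum) gives
  I(n) ~ e^(f(x*)) · sqrt(2π / |f''(x*)|)
        = exp(10n ln(10n/17) − 10n) · sqrt(2π · 10n / 17^2)
        = (10n/17)^(10n) e^(−10n) · sqrt(2π·10n) / 17
        = (sqrt(2π·10n) / 17) · (10n/(17e))^(10n).
This matches Γ(10n+1)/17^(10n+1) with Stirling applied to Γ.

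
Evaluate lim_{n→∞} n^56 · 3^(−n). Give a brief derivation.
lim = 0

Exponentials with base > 1 dominate every fixed polynomial: for any fixed c, n^c / 3^n → 0 as n → ∞ (e.g. by the ratio test, or by writing 3^n = e^(n ln 3) and noting e^(n ln 3) / n^c → ∞). Hence n^56 · 3^(−n) = n^56 / 3^n → 0.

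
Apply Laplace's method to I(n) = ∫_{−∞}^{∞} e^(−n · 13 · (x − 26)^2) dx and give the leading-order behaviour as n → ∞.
I(n) = sqrt(π/(13n))

Here φ(x) = 13 · (x − 26)^2 has its unique minimum at x* = 26 with φ(x*) = 0 and φ''(x*) = 26. Laplace's method gives
  I(n) ~ e^(−n φ(x*)) · sqrt(2π / (n · φ''(x*))) = sqrt(2π / (26n)) = sqrt(π/(13n)).
This is exact: substituting u = (x − 26)·sqrt(13n) gives I(n) = (1/sqrt(13n)) ∫_{−∞}^{∞} e^(−u^2) du = sqrt(π/(13n)).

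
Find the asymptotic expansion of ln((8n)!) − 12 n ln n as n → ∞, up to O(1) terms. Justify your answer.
ln((8n)!) − 12 n ln n = −4 n ln n + 8(ln 8 − 1) n + (1/2) ln(2π·8n) + O(1/n)

Stirling: ln((8n)!) = 8n ln(8n) − 8n + (1/2) ln(2π·8n) + O(1/n).
Expand 8n ln(8n) = 8n (ln n + ln 8) = 8n ln n + 8n ln 8.
Subtract 12n ln n: leading term is (8 − 12) n ln n = −4 n ln n. The next term is 8n ln 8 − 8n = 8(ln 8 − 1) n. Then the (1/2) ln(2π·8n) correction.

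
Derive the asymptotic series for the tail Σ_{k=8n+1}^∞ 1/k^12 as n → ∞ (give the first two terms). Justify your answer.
Σ_{k>8n} 1/k^12 = 1/(11 · (8n)^11) − 1/(2 · (8n)^12) + O(1/(8n)^13)

Compare to the integral: ∫_{8n}^∞ x^(−12) dx = [−x^(−11)/11]_{8n}^∞ = 1/((12−1)·(8n)^11). The Euler-Maclaurin correction adds −f(8n)/2 = −1/(2·(8n)^12). Euler-Maclaurin then gives
  Σ_{k>8n} 1/k^12 = ∫_{8n}^∞ dx/x^12 − 1/(2·(8n)^12) + O(1/(8n)^13).
(Equivalently this is ζ(12) − Σ_{k≤8n} 1/k^12.)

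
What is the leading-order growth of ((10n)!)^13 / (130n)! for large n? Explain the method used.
((10n)!)^13/(130n)! ~ ((2π·10n)^(12/2) / sqrt(13)) · 13^(−13·10n)  →  0

Write N = 10n. Stirling: N! ~ sqrt(2π N)(N/e)^N and (13N)! ~ sqrt(2π·13N)·(13N/e)^(13N).
  (N!)^13/(13N)! ~ (2π N)^(13/2) (N/e)^(13N) / [sqrt(2π·13N) (13N/e)^(13N)]
     = (2π N)^(13/2) / sqrt(2π·13N) · (N/(13N))^(13N)
     = (2π N)^((13−1)/2) / sqrt(13) · 13^(−13N).
Since 13^13 > 1, the factor 13^(−13N) decays exponentially, so the ratio → 0. Substituting N = 10n gives the stated form.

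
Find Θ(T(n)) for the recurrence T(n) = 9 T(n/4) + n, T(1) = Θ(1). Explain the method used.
T(n) = Θ(n^(log_4 9))

Master theorem: compare f(n) = n to n^(log_4 9) where log_4 9 ≈ 1.585. Since 1 < log_4 9, we have f(n) = O(n^(log_4 9 − ε)) for some ε > 0 — Case 1. Hence T(n) = Θ(n^(log_4 9)).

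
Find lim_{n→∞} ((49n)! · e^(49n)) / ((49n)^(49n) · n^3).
lim = 0

Stirling: (49n)! ~ sqrt(2π·49n) · (49n/e)^(49n). Hence
  (49n)! · e^(49n) / (49n)^(49n) ~ sqrt(2π·49n).
Dividing by n^3: sqrt(2π·49n) / n^3 = sqrt(2π·49) · n^((1−6)/2), so the expression behaves like sqrt(2π·49) · n^((1−6)/2) → 0.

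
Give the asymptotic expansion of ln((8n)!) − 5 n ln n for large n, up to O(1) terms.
ln((8n)!) − 5 n ln n = 3 n ln n + 8(ln 8 − 1) n + (1/2) ln(2π·8n) + O(1/n)

Stirling: ln((8n)!) = 8n ln(8n) − 8n + (1/2) ln(2π·8n) + O(1/n).
Expand 8n ln(8n) = 8n (ln n + ln 8) = 8n ln n + 8n ln 8.
Subtract 5n ln n: leading term is (8 − 5) n ln n = 3 n ln n. The next term is 8n ln 8 − 8n = 8(ln 8 − 1) n. Then the (1/2) ln(2π·8n) correction.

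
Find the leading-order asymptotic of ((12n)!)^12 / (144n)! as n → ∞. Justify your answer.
((12n)!)^12/(144n)! ~ ((2π·12n)^(11/2) / sqrt(12)) · 12^(−12·12n)  →  0

Write N = 12n. Stirling: N! ~ sqrt(2π N)(N/e)^N and (12N)! ~ sqrt(2π·12N)·(12N/e)^(12N).
  (N!)^12/(12N)! ~ (2π N)^(12/2) (N/e)^(12N) / [sqrt(2π·12N) (12N/e)^(12N)]
     = (2π N)^(12/2) / sqrt(2π·12N) · (N/(12N))^(12N)
     = (2π N)^((12−1)/2) / sqrt(12) · 12^(−12N).
Since 12^12 > 1, the factor 12^(−12N) decays exponentially, so the ratio → 0. Substituting N = 12n gives the stated form.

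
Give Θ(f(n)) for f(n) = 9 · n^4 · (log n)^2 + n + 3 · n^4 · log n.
f(n) ∈ Θ(n^4 · (log n)^2)

Compare the terms by growth order. For large n, n^a · (log n)^b dominates n^a' · (log n)^b' iff a > a', or (a = a' and b > b'). Ranking the 3 terms shows the dominant one is 9 · n^4 · (log n)^2. Hence f(n) ∈ Θ(n^4 · (log n)^2).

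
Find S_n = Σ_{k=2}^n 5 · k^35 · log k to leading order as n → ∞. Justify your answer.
S_n ~ 5 · n^36 log n / 36 − 5 · n^36 / 1296

By integral comparison, S_n = ∫_1^n 5 · x^35 · log x dx + O(n^35 · log n). For the integral, ∫ x^35 log x dx = n^36 log n / 36 − n^36/1296 (integration by parts). Hence S_n ~ 5 · n^36 log n / 36 − 5 · n^36 / 1296.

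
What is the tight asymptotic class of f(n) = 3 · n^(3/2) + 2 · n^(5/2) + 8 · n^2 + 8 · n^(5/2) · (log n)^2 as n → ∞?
f(n) ∈ Θ(n^(5/2) · (log n)^2)

Compare the terms by growth order. For large n, n^a · (log n)^b dominates n^a' · (log n)^b' iff a > a', or (a = a' and b > b'). Ranking the 4 terms shows the dominant one is 8 · n^(5/2) · (log n)^2. Hence f(n) ∈ Θ(n^(5/2) · (log n)^2).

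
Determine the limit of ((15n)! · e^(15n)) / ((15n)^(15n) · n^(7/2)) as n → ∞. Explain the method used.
lim = 0

Stirling: (15n)! ~ sqrt(2π·15n) · (15n/e)^(15n). Hence
  (15n)! · e^(15n) / (15n)^(15n) ~ sqrt(2π·15n).
Dividing by n^(7/2): sqrt(2π·15n) / n^(7/2) = sqrt(2π·15) · n^((1−7)/2), so the expression behaves like sqrt(2π·15) · n^((1−7)/2) → 0.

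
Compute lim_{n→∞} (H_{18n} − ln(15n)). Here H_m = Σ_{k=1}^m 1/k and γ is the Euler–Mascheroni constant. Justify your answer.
lim = ln(6/5) + γ

By Euler-Maclaurin, H_m = ln m + γ + O(1/m). So
  H_{18n} − ln(15n) = ln(18n) + γ − ln(15n) + O(1/n)
                       = ln(18/15) + γ + O(1/n).
Hence the limit is ln(18/15) + γ (= ln(6/5)).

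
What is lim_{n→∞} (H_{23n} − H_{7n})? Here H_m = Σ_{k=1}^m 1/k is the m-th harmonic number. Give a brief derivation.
lim = ln(23/7)

Euler-Maclaurin gives H_m = ln m + γ + 1/(2m) + O(1/m^2). The γ and O(1/m) terms cancel in the difference:
  H_{23n} − H_{7n} = ln(23n) − ln(7n) + O(1/n) = ln(23/7) + O(1/n).
Hence the limit is ln(23/7).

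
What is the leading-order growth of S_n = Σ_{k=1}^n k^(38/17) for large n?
S_n ~ (17/55) · n^(55/17)

Integral comparison: Σ_{k=1}^n k^(38/17) = ∫_0^n x^(38/17) dx + O(n^(38/17)). The integral is n^(1 + 38/17) / (1 + 38/17) = n^((38+17)/17) / ((38+17)/17) = (17/55) · n^(55/17).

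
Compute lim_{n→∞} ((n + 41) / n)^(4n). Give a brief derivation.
lim = e^164

Rewrite as (1 + 41/n)^(4n). By the standard limit (1 + x/n)^n → e^x, we have (1 + 41/n)^n → e^41, and raising to the 4th power gives e^164.
More precisely, ln[(1 + 41/n)^(4n)] = 4n · ln(1 + 41/n) = 4n · (41/n + O(1/n^2)) = 164 + O(1/n) → 164.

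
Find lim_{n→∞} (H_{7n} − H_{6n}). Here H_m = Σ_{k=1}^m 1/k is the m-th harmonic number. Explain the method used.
lim = ln(7/6)

Euler-Maclaurin gives H_m = ln m + γ + 1/(2m) + O(1/m^2). The γ and O(1/m) terms cancel in the difference:
  H_{7n} − H_{6n} = ln(7n) − ln(6n) + O(1/n) = ln(7/6) + O(1/n).
Hence the limit is ln(7/6).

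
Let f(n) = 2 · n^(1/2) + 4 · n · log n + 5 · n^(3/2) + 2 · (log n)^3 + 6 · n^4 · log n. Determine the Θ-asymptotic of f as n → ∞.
f(n) ∈ Θ(n^4 · log n)

Compare the terms by growth order. For large n, n^a · (log n)^b dominates n^a' · (log n)^b' iff a > a', or (a = a' and b > b'). Ranking the 5 terms shows the dominant one is 6 · n^4 · log n. Hence f(n) ∈ Θ(n^4 · log n).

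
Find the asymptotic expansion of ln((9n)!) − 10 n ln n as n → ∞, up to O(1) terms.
ln((9n)!) − 10 n ln n = −n ln n + 9(ln 9 − 1) n + (1/2) ln(2π·9n) + O(1/n)

Stirling: ln((9n)!) = 9n ln(9n) − 9n + (1/2) ln(2π·9n) + O(1/n).
Expand 9n ln(9n) = 9n (ln n + ln 9) = 9n ln n + 9n ln 9.
Subtract 10n ln n: leading term is (9 − 10) n ln n = −n ln n. The next term is 9n ln 9 − 9n = 9(ln 9 − 1) n. Then the (1/2) ln(2π·9n) correction.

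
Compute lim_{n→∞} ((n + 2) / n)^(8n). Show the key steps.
lim = e^16

Rewrite as (1 + 2/n)^(8n). By the standard limit (1 + x/n)^n → e^x, we have (1 + 2/n)^n → e^2, and raising to the 8th power gives e^16.
More precisely, ln[(1 + 2/n)^(8n)] = 8n · ln(1 + 2/n) = 8n · (2/n + O(1/n^2)) = 16 + O(1/n) → 16.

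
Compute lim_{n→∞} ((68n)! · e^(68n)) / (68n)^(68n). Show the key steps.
lim = ∞

Stirling: (68n)! ~ sqrt(2π·68n) · (68n/e)^(68n). Hence
  (68n)! · e^(68n) / (68n)^(68n) ~ sqrt(2π·68n) = sqrt(2π·68) · sqrt(n) → ∞.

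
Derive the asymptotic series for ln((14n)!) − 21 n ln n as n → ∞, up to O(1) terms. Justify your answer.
ln((14n)!) − 21 n ln n = −7 n ln n + 14(ln 14 − 1) n + (1/2) ln(2π·14n) + O(1/n)

Stirling: ln((14n)!) = 14n ln(14n) − 14n + (1/2) ln(2π·14n) + O(1/n).
Expand 14n ln(14n) = 14n (ln n + ln 14) = 14n ln n + 14n ln 14.
Subtract 21n ln n: leading term is (14 − 21) n ln n = −7 n ln n. The next term is 14n ln 14 − 14n = 14(ln 14 − 1) n. Then the (1/2) ln(2π·14n) correction.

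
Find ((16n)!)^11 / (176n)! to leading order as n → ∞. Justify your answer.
((16n)!)^11/(176n)! ~ ((2π·16n)^(10/2) / sqrt(11)) · 11^(−11·16n)  →  0

Write N = 16n. Stirling: N! ~ sqrt(2π N)(N/e)^N and (11N)! ~ sqrt(2π·11N)·(11N/e)^(11N).
  (N!)^11/(11N)! ~ (2π N)^(11/2) (N/e)^(11N) / [sqrt(2π·11N) (11N/e)^(11N)]
     = (2π N)^(11/2) / sqrt(2π·11N) · (N/(11N))^(11N)
     = (2π N)^((11−1)/2) / sqrt(11) · 11^(−11N).
Since 11^11 > 1, the factor 11^(−11N) decays exponentially, so the ratio → 0. Substituting N = 16n gives the stated form.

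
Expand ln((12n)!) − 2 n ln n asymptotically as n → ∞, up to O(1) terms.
ln((12n)!) − 2 n ln n = 10 n ln n + 12(ln 12 − 1) n + (1/2) ln(2π·12n) + O(1/n)

Stirling: ln((12n)!) = 12n ln(12n) − 12n + (1/2) ln(2π·12n) + O(1/n).
Expand 12n ln(12n) = 12n (ln n + ln 12) = 12n ln n + 12n ln 12.
Subtract 2n ln n: leading term is (12 − 2) n ln n = 10 n ln n. The next term is 12n ln 12 − 12n = 12(ln 12 − 1) n. Then the (1/2) ln(2π·12n) correction.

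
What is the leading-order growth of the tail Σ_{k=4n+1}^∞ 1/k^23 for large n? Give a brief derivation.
Σ_{k>4n} 1/k^23 ~ 1/(22 · (4n)^22)

Compare to the integral: ∫_{4n}^∞ x^(−23) dx = [−x^(−22)/22]_{4n}^∞ = 1/((23−1)·(4n)^22). Euler-Maclaurin then gives
  Σ_{k>4n} 1/k^23 = ∫_{4n}^∞ dx/x^23 − 1/(2·(4n)^23) + O(1/(4n)^24).
(Equivalently this is ζ(23) − Σ_{k≤4n} 1/k^23.)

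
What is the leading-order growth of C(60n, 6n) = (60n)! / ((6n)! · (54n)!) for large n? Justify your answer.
C(60n, 6n) ~ (10000000000/387420489)^(6n) · sqrt(5/(9π·6n))

Write N = 6n. Apply Stirling to each factorial:
  (10N)! ~ sqrt(2π·10N) · (10N/e)^(10N),
  N! ~ sqrt(2π N) · (N/e)^N,
  (9N)! ~ sqrt(2π·9N) · (9N/e)^(9N).
The exponential factors combine to (10N)^(10N) / (N^N · (9N)^(9N)) = 10^(10N)/9^(9N) = (10^10/9^9)^N = (10000000000/387420489)^N.
The square-root prefactors combine to sqrt(2π·10N) / (sqrt(2π N)·sqrt(2π·9N)) = sqrt(10 / (2π·9·N)) = sqrt(5/(9π·6n)).
Substituting N = 6n: C(60n, 6n) ~ (10000000000/387420489)^(6n) · sqrt(5/(9π·6n)).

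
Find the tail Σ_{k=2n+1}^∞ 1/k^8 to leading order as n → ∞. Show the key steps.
Σ_{k>2n} 1/k^8 ~ 1/(7 · (2n)^7)

Compare to the integral: ∫_{2n}^∞ x^(−8) dx = [−x^(−7)/7]_{2n}^∞ = 1/((8−1)·(2n)^7). Euler-Maclaurin then gives
  Σ_{k>2n} 1/k^8 = ∫_{2n}^∞ dx/x^8 − 1/(2·(2n)^8) + O(1/(2n)^9).
(Equivalently this is ζ(8) − Σ_{k≤2n} 1/k^8.)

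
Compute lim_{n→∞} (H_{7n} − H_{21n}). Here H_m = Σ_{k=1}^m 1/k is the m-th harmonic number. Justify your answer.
lim = ln(7/21) = −ln 3

Euler-Maclaurin gives H_m = ln m + γ + 1/(2m) + O(1/m^2). The γ and O(1/m) terms cancel in the difference:
  H_{7n} − H_{21n} = ln(7n) − ln(21n) + O(1/n) = ln(7/21) + O(1/n).
Hence the limit is ln(7/21) = −ln 3.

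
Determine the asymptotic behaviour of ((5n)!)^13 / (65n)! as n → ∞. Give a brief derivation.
((5n)!)^13/(65n)! ~ ((2π·5n)^(12/2) / sqrt(13)) · 13^(−13·5n)  →  0

Write N = 5n. Stirling: N! ~ sqrt(2π N)(N/e)^N and (13N)! ~ sqrt(2π·13N)·(13N/e)^(13N).
  (N!)^13/(13N)! ~ (2π N)^(13/2) (N/e)^(13N) / [sqrt(2π·13N) (13N/e)^(13N)]
     = (2π N)^(13/2) / sqrt(2π·13N) · (N/(13N))^(13N)
     = (2π N)^((13−1)/2) / sqrt(13) · 13^(−13N).
Since 13^13 > 1, the factor 13^(−13N) decays exponentially, so the ratio → 0. Substituting N = 5n gives the stated form.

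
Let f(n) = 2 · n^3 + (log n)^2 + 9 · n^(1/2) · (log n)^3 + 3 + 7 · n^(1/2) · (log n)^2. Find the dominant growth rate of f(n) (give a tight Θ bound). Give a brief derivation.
f(n) ∈ Θ(n^3)

Compare the terms by growth order. For large n, n^a · (log n)^b dominates n^a' · (log n)^b' iff a > a', or (a = a' and b > b'). Ranking the 5 terms shows the dominant one is 2 · n^3. Hence f(n) ∈ Θ(n^3).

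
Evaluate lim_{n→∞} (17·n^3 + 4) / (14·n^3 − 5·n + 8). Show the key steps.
lim = 17/14

For large n the leading n^3 terms dominate both numerator and denominator. Dividing top and bottom by n^3, every other term tends to 0, leaving 17/14.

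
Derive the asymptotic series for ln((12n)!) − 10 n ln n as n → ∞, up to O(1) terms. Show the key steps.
ln((12n)!) − 10 n ln n = 2 n ln n + 12(ln 12 − 1) n + (1/2) ln(2π·12n) + O(1/n)

Stirling: ln((12n)!) = 12n ln(12n) − 12n + (1/2) ln(2π·12n) + O(1/n).
Expand 12n ln(12n) = 12n (ln n + ln 12) = 12n ln n + 12n ln 12.
Subtract 10n ln n: leading term is (12 − 10) n ln n = 2 n ln n. The next term is 12n ln 12 − 12n = 12(ln 12 − 1) n. Then the (1/2) ln(2π·12n) correction.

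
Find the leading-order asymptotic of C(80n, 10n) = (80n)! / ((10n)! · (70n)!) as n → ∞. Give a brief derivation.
C(80n, 10n) ~ (16777216/823543)^(10n) · sqrt(4/(7π·10n))

Write N = 10n. Apply Stirling to each factorial:
  (8N)! ~ sqrt(2π·8N) · (8N/e)^(8N),
  N! ~ sqrt(2π N) · (N/e)^N,
  (7N)! ~ sqrt(2π·7N) · (7N/e)^(7N).
The exponential factors combine to (8N)^(8N) / (N^N · (7N)^(7N)) = 8^(8N)/7^(7N) = (8^8/7^7)^N = (16777216/823543)^N.
The square-root prefactors combine to sqrt(2π·8N) / (sqrt(2π N)·sqrt(2π·7N)) = sqrt(8 / (2π·7·N)) = sqrt(4/(7π·10n)).
Substituting N = 10n: C(80n, 10n) ~ (16777216/823543)^(10n) · sqrt(4/(7π·10n)).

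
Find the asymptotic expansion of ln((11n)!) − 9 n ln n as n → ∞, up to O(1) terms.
ln((11n)!) − 9 n ln n = 2 n ln n + 11(ln 11 − 1) n + (1/2) ln(2π·11n) + O(1/n)

Stirling: ln((11n)!) = 11n ln(11n) − 11n + (1/2) ln(2π·11n) + O(1/n).
Expand 11n ln(11n) = 11n (ln n + ln 11) = 11n ln n + 11n ln 11.
Subtract 9n ln n: leading term is (11 − 9) n ln n = 2 n ln n. The next term is 11n ln 11 − 11n = 11(ln 11 − 1) n. Then the (1/2) ln(2π·11n) correction.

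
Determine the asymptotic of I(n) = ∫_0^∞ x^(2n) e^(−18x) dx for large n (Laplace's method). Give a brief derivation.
I(n) ~ (sqrt(2π·2n) / 18) · (2n/(18e))^(2n)

Write the integrand as exp(2n ln x − 18x) and set f(x) = 2n ln x − 18x. Then f'(x) = 2n/x − 18 = 0 at x* = 2n/18, and f''(x*) = −2n/x*^2 = −18^2/(2n). Laplace's method (interior maximum) gives
  I(n) ~ e^(f(x*)) · sqrt(2π / |f''(x*)|)
        = exp(2n ln(2n/18) − 2n) · sqrt(2π · 2n / 18^2)
        = (2n/18)^(2n) e^(−2n) · sqrt(2π·2n) / 18
        = (sqrt(2π·2n) / 18) · (2n/(18e))^(2n).
This matches Γ(2n+1)/18^(2n+1) with Stirling applied to Γ.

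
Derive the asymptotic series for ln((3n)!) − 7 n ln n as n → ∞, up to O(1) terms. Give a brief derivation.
ln((3n)!) − 7 n ln n = −4 n ln n + 3(ln 3 − 1) n + (1/2) ln(2π·3n) + O(1/n)

Stirling: ln((3n)!) = 3n ln(3n) − 3n + (1/2) ln(2π·3n) + O(1/n).
Expand 3n ln(3n) = 3n (ln n + ln 3) = 3n ln n + 3n ln 3.
Subtract 7n ln n: leading term is (3 − 7) n ln n = −4 n ln n. The next term is 3n ln 3 − 3n = 3(ln 3 − 1) n. Then the (1/2) ln(2π·3n) correction.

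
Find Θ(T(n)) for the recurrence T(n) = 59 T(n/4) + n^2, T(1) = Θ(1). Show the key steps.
T(n) = Θ(n^(log_4 59))

Master theorem: compare f(n) = n^2 to n^(log_4 59) where log_4 59 ≈ 2.941. Since 2 < log_4 59, we have f(n) = O(n^(log_4 59 − ε)) for some ε > 0 — Case 1. Hence T(n) = Θ(n^(log_4 59)).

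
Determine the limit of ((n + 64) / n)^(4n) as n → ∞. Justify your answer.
lim = e^256

Rewrite as (1 + 64/n)^(4n). By the standard limit (1 + x/n)^n → e^x, we have (1 + 64/n)^n → e^64, and raising to the 4th power gives e^256.
More precisely, ln[(1 + 64/n)^(4n)] = 4n · ln(1 + 64/n) = 4n · (64/n + O(1/n^2)) = 256 + O(1/n) → 256.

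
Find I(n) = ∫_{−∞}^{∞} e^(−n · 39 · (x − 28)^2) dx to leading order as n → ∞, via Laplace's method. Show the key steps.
I(n) = sqrt(π/(39n))

Here φ(x) = 39 · (x − 28)^2 has its unique minimum at x* = 28 with φ(x*) = 0 and φ''(x*) = 78. Laplace's method gives
  I(n) ~ e^(−n φ(x*)) · sqrt(2π / (n · φ''(x*))) = sqrt(2π / (78n)) = sqrt(π/(39n)).
This is exact: substituting u = (x − 28)·sqrt(39n) gives I(n) = (1/sqrt(39n)) ∫_{−∞}^{∞} e^(−u^2) du = sqrt(π/(39n)).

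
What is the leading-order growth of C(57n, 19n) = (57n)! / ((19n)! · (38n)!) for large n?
C(57n, 19n) ~ (27/4)^(19n) · sqrt(3/(4π·19n))

Write N = 19n. Apply Stirling to each factorial:
  (3N)! ~ sqrt(2π·3N) · (3N/e)^(3N),
  N! ~ sqrt(2π N) · (N/e)^N,
  (2N)! ~ sqrt(2π·2N) · (2N/e)^(2N).
The exponential factors combine to (3N)^(3N) / (N^N · (2N)^(2N)) = 3^(3N)/2^(2N) = (3^3/2^2)^N = (27/4)^N.
The square-root prefactors combine to sqrt(2π·3N) / (sqrt(2π N)·sqrt(2π·2N)) = sqrt(3 / (2π·2·N)) = sqrt(3/(4π·19n)).
Substituting N = 19n: C(57n, 19n) ~ (27/4)^(19n) · sqrt(3/(4π·19n)).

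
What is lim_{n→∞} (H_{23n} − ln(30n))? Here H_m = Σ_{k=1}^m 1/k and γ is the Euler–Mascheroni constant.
lim = ln(23/30) + γ

By Euler-Maclaurin, H_m = ln m + γ + O(1/m). So
  H_{23n} − ln(30n) = ln(23n) + γ − ln(30n) + O(1/n)
                       = ln(23/30) + γ + O(1/n).
Hence the limit is ln(23/30) + γ.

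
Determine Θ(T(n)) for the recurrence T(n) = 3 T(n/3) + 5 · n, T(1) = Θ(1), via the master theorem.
T(n) = Θ(n log n)

log_3 3 = 1, and f(n) = 5 · n = Θ(n^(log_3 3)). This is Case 2 of the master theorem: T(n) = Θ(f(n) · log n) = Θ(n log n).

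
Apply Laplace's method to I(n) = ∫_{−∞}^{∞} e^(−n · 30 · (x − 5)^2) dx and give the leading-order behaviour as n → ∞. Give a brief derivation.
I(n) = sqrt(π/(30n))

Here φ(x) = 30 · (x − 5)^2 has its unique minimum at x* = 5 with φ(x*) = 0 and φ''(x*) = 60. Laplace's method gives
  I(n) ~ e^(−n φ(x*)) · sqrt(2π / (n · φ''(x*))) = sqrt(2π / (60n)) = sqrt(π/(30n)).
This is exact: substituting u = (x − 5)·sqrt(30n) gives I(n) = (1/sqrt(30n)) ∫_{−∞}^{∞} e^(−u^2) du = sqrt(π/(30n)).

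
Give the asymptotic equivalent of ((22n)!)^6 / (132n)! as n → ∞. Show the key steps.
((22n)!)^6/(132n)! ~ ((2π·22n)^(5/2) / sqrt(6)) · 6^(−6·22n)  →  0

Write N = 22n. Stirling: N! ~ sqrt(2π N)(N/e)^N and (6N)! ~ sqrt(2π·6N)·(6N/e)^(6N).
  (N!)^6/(6N)! ~ (2π N)^(6/2) (N/e)^(6N) / [sqrt(2π·6N) (6N/e)^(6N)]
     = (2π N)^(6/2) / sqrt(2π·6N) · (N/(6N))^(6N)
     = (2π N)^((6−1)/2) / sqrt(6) · 6^(−6N).
Since 6^6 > 1, the factor 6^(−6N) decays exponentially, so the ratio → 0. Substituting N = 22n gives the stated form.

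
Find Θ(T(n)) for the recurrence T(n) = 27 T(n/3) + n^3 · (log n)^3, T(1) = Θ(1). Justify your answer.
T(n) = Θ(n^3 · (log n)^4)

Here log_3 27 = 3 and f(n) = n^3 · (log n)^3 = Θ(n^(log_3 27) · (log n)^3). This is the extended Case 2 of the master theorem (f matches the critical exponent up to log factors), giving T(n) = Θ(n^(log_3 27) · (log n)^(3+1)) = Θ(n^3 · (log n)^4).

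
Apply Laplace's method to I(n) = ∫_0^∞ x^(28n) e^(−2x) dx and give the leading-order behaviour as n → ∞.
I(n) ~ (sqrt(2π·28n) / 2) · (28n/(2e))^(28n)

Write the integrand as exp(28n ln x − 2x) and set f(x) = 28n ln x − 2x. Then f'(x) = 28n/x − 2 = 0 at x* = 28n/2, and f''(x*) = −28n/x*^2 = −2^2/(28n). Laplace's method (interior maximum) gives
  I(n) ~ e^(f(x*)) · sqrt(2π / |f''(x*)|)
        = exp(28n ln(28n/2) − 28n) · sqrt(2π · 28n / 2^2)
        = (28n/2)^(28n) e^(−28n) · sqrt(2π·28n) / 2
        = (sqrt(2π·28n) / 2) · (28n/(2e))^(28n).
This matches Γ(28n+1)/2^(28n+1) with Stirling applied to Γ.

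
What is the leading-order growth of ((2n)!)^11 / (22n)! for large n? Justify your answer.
((2n)!)^11/(22n)! ~ ((2π·2n)^(10/2) / sqrt(11)) · 11^(−11·2n)  →  0

Write N = 2n. Stirling: N! ~ sqrt(2π N)(N/e)^N and (11N)! ~ sqrt(2π·11N)·(11N/e)^(11N).
  (N!)^11/(11N)! ~ (2π N)^(11/2) (N/e)^(11N) / [sqrt(2π·11N) (11N/e)^(11N)]
     = (2π N)^(11/2) / sqrt(2π·11N) · (N/(11N))^(11N)
     = (2π N)^((11−1)/2) / sqrt(11) · 11^(−11N).
Since 11^11 > 1, the factor 11^(−11N) decays exponentially, so the ratio → 0. Substituting N = 2n gives the stated form.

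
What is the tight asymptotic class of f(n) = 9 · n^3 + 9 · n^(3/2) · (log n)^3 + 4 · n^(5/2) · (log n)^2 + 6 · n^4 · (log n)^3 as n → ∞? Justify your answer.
f(n) ∈ Θ(n^4 · (log n)^3)

Compare the terms by growth order. For large n, n^a · (log n)^b dominates n^a' · (log n)^b' iff a > a', or (a = a' and b > b'). Ranking the 4 terms shows the dominant one is 6 · n^4 · (log n)^3. Hence f(n) ∈ Θ(n^4 · (log n)^3).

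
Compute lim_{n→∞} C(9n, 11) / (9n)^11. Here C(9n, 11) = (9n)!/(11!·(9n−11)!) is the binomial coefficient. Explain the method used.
lim = 1/11! = 1/39916800

With N = 9n → ∞: C(N, 11) / N^11 = [N(N−1)…(N−10)] / (11! · N^11) = (1/11!) · 1 · (1 − 1/(9n)) · … · (1 − 10/(9n)). Each factor → 1 as N → ∞, so the limit is 1/11! = 1/39916800.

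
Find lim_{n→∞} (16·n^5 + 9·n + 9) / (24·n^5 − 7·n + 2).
lim = 16/24 = 2/3

For large n the leading n^5 terms dominate both numerator and denominator. Dividing top and bottom by n^5, every other term tends to 0, leaving 16/24 = 2/3.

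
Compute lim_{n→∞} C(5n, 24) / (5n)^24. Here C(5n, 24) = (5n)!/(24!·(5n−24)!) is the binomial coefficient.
lim = 1/24! = 1/620448401733239439360000

With N = 5n → ∞: C(N, 24) / N^24 = [N(N−1)…(N−23)] / (24! · N^24) = (1/24!) · 1 · (1 − 1/(5n)) · … · (1 − 23/(5n)). Each factor → 1 as N → ∞, so the limit is 1/24! = 1/620448401733239439360000.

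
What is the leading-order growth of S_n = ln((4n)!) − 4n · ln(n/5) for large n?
S_n ~ 4n · (ln 20 − 1) + O(ln n)

Stirling: ln((4n)!) = 4n ln(4n) − 4n + O(ln n).
  S_n = 4n ln(4n) − 4n − 4n ln(n/5) + O(ln n)
      = 4n ln(4n) − 4n ln n + 4n ln 5 − 4n + O(ln n)
      = 4n ln 4 + 4n ln 5 − 4n + O(ln n)
      = 4n (ln 20 − 1) + O(ln n).
Numerically ln(20) − 1 ≈ 1.9957.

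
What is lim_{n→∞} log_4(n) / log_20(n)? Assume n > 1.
lim = ln(20) / ln(4) = log_4(20)

Change of base: log_4(n) = ln n / ln 4 and log_20(n) = ln n / ln 20. The ratio is (ln n / ln 4) · (ln 20 / ln n) = ln 20 / ln 4, a constant independent of n. So the limit is ln 20 / ln 4 = log_4(20).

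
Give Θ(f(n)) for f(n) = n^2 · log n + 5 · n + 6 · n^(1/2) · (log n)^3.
f(n) ∈ Θ(n^2 · log n)

Compare the terms by growth order. For large n, n^a · (log n)^b dominates n^a' · (log n)^b' iff a > a', or (a = a' and b > b'). Ranking the 3 terms shows the dominant one is n^2 · log n. Hence f(n) ∈ Θ(n^2 · log n).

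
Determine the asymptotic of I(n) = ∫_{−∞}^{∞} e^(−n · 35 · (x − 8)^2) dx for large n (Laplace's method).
I(n) = sqrt(π/(35n))

Here φ(x) = 35 · (x − 8)^2 has its unique minimum at x* = 8 with φ(x*) = 0 and φ''(x*) = 70. Laplace's method gives
  I(n) ~ e^(−n φ(x*)) · sqrt(2π / (n · φ''(x*))) = sqrt(2π / (70n)) = sqrt(π/(35n)).
This is exact: substituting u = (x − 8)·sqrt(35n) gives I(n) = (1/sqrt(35n)) ∫_{−∞}^{∞} e^(−u^2) du = sqrt(π/(35n)).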